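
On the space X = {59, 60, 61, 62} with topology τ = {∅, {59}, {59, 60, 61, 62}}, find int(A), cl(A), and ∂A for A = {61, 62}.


int(A) = ∅, cl(A) = {60, 61, 62}, ∂A = {60, 61, 62}.

Closed sets in (X, τ) are complements of opens:
  closed(X, τ) = {∅, {60, 61, 62}, {59, 60, 61, 62}}.
int(A) = ⋃ {U ∈ τ : U ⊆ A}. Opens contained in A: ∅.
Taking the union of these: int(A) = ∅.
cl(A) = ⋂ {C closed : A ⊆ C}. Closed sets containing A: {60, 61, 62}, {59, 60, 61, 62}.
Intersecting these: cl(A) = {60, 61, 62}.
∂A = cl(A) ∖ int(A) = {60, 61, 62} ∖ ∅ = {60, 61, 62}.


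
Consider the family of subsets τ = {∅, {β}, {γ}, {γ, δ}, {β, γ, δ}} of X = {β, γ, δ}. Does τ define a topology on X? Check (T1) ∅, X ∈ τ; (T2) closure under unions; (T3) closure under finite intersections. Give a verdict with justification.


τ is NOT a topology on X.

Axiom (T1): ∅ ∈ τ? Yes; X ∈ τ? Yes.
Axiom (T2/T3): check pairwise unions and intersections of members of τ.
Counterexample for (T2): {β} ∪ {γ} = {β, γ} ∉ τ. Therefore τ is NOT a topology.


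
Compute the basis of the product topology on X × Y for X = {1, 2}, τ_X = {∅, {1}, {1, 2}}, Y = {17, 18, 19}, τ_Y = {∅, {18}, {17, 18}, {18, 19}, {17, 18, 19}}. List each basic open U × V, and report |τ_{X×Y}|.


Basis B = {∅ × ∅, {1} × {18}, {1} × {17, 18}, {1} × {18, 19}, {1, 2} × {18}, {1} × {17, 18, 19}, {1, 2} × {17, 18}, {1, 2} × {18, 19}, {1, 2} × {17, 18, 19}}; |τ_{X×Y}| = 14.

Enumerate products U × V with U ∈ τ_X, V ∈ τ_Y (deduplicated):
  ∅ × ∅ = {} (∅)
  {1} × {18} = {(1,18)}
  {1} × {17, 18} = {(1,17), (1,18)}
  {1} × {18, 19} = {(1,18), (1,19)}
  {1, 2} × {18} = {(1,18), (2,18)}
  {1} × {17, 18, 19} = {(1,17), (1,18), (1,19)}
  {1, 2} × {17, 18} = {(1,17), (1,18), (2,17), (2,18)}
  {1, 2} × {18, 19} = {(1,18), (1,19), (2,18), (2,19)}
  {1, 2} × {17, 18, 19} = {(1,17), (1,18), (1,19), (2,17), (2,18), (2,19)}
These 9 distinct sets form the basis B.
Close under arbitrary unions to get τ_{X×Y}; counting gives |τ_{X×Y}| = 14.


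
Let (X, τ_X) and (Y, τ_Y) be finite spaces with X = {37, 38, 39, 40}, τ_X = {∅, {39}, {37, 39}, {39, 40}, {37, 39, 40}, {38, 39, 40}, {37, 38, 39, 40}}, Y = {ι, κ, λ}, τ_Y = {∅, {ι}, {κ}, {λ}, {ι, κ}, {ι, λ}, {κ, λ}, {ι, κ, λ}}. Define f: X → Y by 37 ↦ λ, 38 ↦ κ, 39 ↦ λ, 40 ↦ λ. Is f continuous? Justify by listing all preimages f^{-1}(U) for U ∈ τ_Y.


f is NOT continuous.

Compute f^{-1}(U) for each U ∈ τ_Y:
  U = ∅: f^{-1}(U) = ∅ ∈ τ_X ✓.
  U = {ι}: f^{-1}(U) = ∅ ∈ τ_X ✓.
  U = {κ}: f^{-1}(U) = {38} ∉ τ_X ✗.
  U = {λ}: f^{-1}(U) = {37, 39, 40} ∈ τ_X ✓.
  U = {ι, κ}: f^{-1}(U) = {38} ∉ τ_X ✗.
  U = {ι, λ}: f^{-1}(U) = {37, 39, 40} ∈ τ_X ✓.
  U = {κ, λ}: f^{-1}(U) = {37, 38, 39, 40} ∈ τ_X ✓.
  U = {ι, κ, λ}: f^{-1}(U) = {37, 38, 39, 40} ∈ τ_X ✓.
Found U = {κ} with f^{-1}(U) = {38} not in τ_X. Therefore f is NOT continuous.


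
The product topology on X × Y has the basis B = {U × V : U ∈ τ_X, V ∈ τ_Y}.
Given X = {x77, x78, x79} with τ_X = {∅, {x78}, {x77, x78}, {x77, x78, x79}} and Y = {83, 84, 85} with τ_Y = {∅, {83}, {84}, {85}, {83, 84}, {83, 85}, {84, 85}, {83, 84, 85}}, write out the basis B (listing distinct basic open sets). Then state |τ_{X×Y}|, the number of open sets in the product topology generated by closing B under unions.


Basis B = {∅ × ∅, {x78} × {83}, {x78} × {84}, {x78} × {85}, {x77, x78} × {83}, {x77, x78} × {84}, {x77, x78} × {85}, {x78} × {83, 84}, {x78} × {83, 85}, {x78} × {84, 85}, {x77, x78, x79} × {83}, {x77, x78, x79} × {84}, {x77, x78, x79} × {85}, {x78} × {83, 84, 85}, {x77, x78} × {83, 84}, {x77, x78} × {83, 85}, {x77, x78} × {84, 85}, {x77, x78} × {83, 84, 85}, {x77, x78, x79} × {83, 84}, {x77, x78, x79} × {83, 85}, {x77, x78, x79} × {84, 85}, {x77, x78, x79} × {83, 84, 85}}; |τ_{X×Y}| = 64.

Enumerate products U × V with U ∈ τ_X, V ∈ τ_Y (deduplicated):
  ∅ × ∅ = {} (∅)
  {x78} × {83} = {(x78,83)}
  {x78} × {84} = {(x78,84)}
  {x78} × {85} = {(x78,85)}
  {x77, x78} × {83} = {(x77,83), (x78,83)}
  {x77, x78} × {84} = {(x77,84), (x78,84)}
  {x77, x78} × {85} = {(x77,85), (x78,85)}
  {x78} × {83, 84} = {(x78,83), (x78,84)}
  {x78} × {83, 85} = {(x78,83), (x78,85)}
  {x78} × {84, 85} = {(x78,84), (x78,85)}
  {x77, x78, x79} × {83} = {(x77,83), (x78,83), (x79,83)}
  {x77, x78, x79} × {84} = {(x77,84), (x78,84), (x79,84)}
  {x77, x78, x79} × {85} = {(x77,85), (x78,85), (x79,85)}
  {x78} × {83, 84, 85} = {(x78,83), (x78,84), (x78,85)}
  {x77, x78} × {83, 84} = {(x77,83), (x77,84), (x78,83), (x78,84)}
  {x77, x78} × {83, 85} = {(x77,83), (x77,85), (x78,83), (x78,85)}
  {x77, x78} × {84, 85} = {(x77,84), (x77,85), (x78,84), (x78,85)}
  {x77, x78} × {83, 84, 85} = {(x77,83), (x77,84), (x77,85), (x78,83), (x78,84), (x78,85)}
  {x77, x78, x79} × {83, 84} = {(x77,83), (x77,84), (x78,83), (x78,84), (x79,83), (x79,84)}
  {x77, x78, x79} × {83, 85} = {(x77,83), (x77,85), (x78,83), (x78,85), (x79,83), (x79,85)}
  {x77, x78, x79} × {84, 85} = {(x77,84), (x77,85), (x78,84), (x78,85), (x79,84), (x79,85)}
  {x77, x78, x79} × {83, 84, 85} = {(x77,83), (x77,84), (x77,85), (x78,83), (x78,84), (x78,85), (x79,83), (x79,84), (x79,85)}
These 22 distinct sets form the basis B.
Close under arbitrary unions to get τ_{X×Y}; counting gives |τ_{X×Y}| = 64.


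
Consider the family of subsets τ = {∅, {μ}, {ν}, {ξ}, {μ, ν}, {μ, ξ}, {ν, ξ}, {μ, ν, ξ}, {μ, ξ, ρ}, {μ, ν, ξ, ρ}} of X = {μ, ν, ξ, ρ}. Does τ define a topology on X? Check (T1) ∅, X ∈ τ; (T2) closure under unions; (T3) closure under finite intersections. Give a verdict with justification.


τ IS a topology on X.

Axiom (T1): ∅ ∈ τ? Yes; X ∈ τ? Yes.
Axiom (T2/T3): check pairwise unions and intersections of members of τ.
All pairwise intersections and unions checked — each lies in τ. Therefore τ satisfies (T1), (T2), (T3): it IS a topology on X.


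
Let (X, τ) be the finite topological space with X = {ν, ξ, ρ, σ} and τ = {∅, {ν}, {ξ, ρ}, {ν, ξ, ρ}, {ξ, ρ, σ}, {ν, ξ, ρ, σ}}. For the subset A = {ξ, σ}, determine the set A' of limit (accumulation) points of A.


A' = {ρ, σ}

For each x ∈ X, list the open sets U ∈ τ with x ∈ U, then check whether U ∩ (A ∖ {x}) ≠ ∅ for every such U.
  x = ν: open {ν} ∋ x has {ν} ∩ (A ∖ {ν}) = ∅, so x is NOT a limit point.
  x = ξ: open {ξ, ρ} ∋ x has {ξ, ρ} ∩ (A ∖ {ξ}) = ∅, so x is NOT a limit point.
  x = ρ: opens ∋ x are {ξ, ρ}, {ν, ξ, ρ}, {ξ, ρ, σ}, {ν, ξ, ρ, σ}; each meets A ∖ {ρ}, so x IS a limit point.
  x = σ: opens ∋ x are {ξ, ρ, σ}, {ν, ξ, ρ, σ}; each meets A ∖ {σ}, so x IS a limit point.
Collecting: A' = {ρ, σ}.


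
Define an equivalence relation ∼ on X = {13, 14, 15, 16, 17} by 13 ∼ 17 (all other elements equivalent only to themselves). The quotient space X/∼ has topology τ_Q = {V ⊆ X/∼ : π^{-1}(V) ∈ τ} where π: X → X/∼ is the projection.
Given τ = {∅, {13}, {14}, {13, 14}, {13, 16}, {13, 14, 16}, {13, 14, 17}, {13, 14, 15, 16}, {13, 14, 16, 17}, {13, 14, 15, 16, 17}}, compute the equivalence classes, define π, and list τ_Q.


X/∼ = {[13=17], [14], [15], [16]}; |τ_Q| = 5.

Equivalence classes: [13=17], [14], [15], [16].
Quotient map π: X → X/∼ sends 13 ↦ [13=17], 14 ↦ [14], 15 ↦ [15], 16 ↦ [16], 17 ↦ [13=17].
For each subset V ⊆ X/∼, compute π^{-1}(V) ⊆ X and check whether π^{-1}(V) ∈ τ. V is open in τ_Q iff π^{-1}(V) ∈ τ.
  V = {}: π^{-1}(V) = ∅ ∈ τ ✓.
  V = {[13=17]}: π^{-1}(V) = {13, 17} ∉ τ ✗.
  V = {[14]}: π^{-1}(V) = {14} ∈ τ ✓.
  V = {[13=17], [14]}: π^{-1}(V) = {13, 14, 17} ∈ τ ✓.
  V = {[15]}: π^{-1}(V) = {15} ∉ τ ✗.
  V = {[13=17], [15]}: π^{-1}(V) = {13, 15, 17} ∉ τ ✗.
  V = {[14], [15]}: π^{-1}(V) = {14, 15} ∉ τ ✗.
  V = {[13=17], [14], [15]}: π^{-1}(V) = {13, 14, 15, 17} ∉ τ ✗.
  V = {[16]}: π^{-1}(V) = {16} ∉ τ ✗.
  V = {[13=17], [16]}: π^{-1}(V) = {13, 16, 17} ∉ τ ✗.
  V = {[14], [16]}: π^{-1}(V) = {14, 16} ∉ τ ✗.
  V = {[13=17], [14], [16]}: π^{-1}(V) = {13, 14, 16, 17} ∈ τ ✓.
  V = {[15], [16]}: π^{-1}(V) = {15, 16} ∉ τ ✗.
  V = {[13=17], [15], [16]}: π^{-1}(V) = {13, 15, 16, 17} ∉ τ ✗.
  V = {[14], [15], [16]}: π^{-1}(V) = {14, 15, 16} ∉ τ ✗.
  V = {[13=17], [14], [15], [16]}: π^{-1}(V) = {13, 14, 15, 16, 17} ∈ τ ✓.
Open sets in the quotient: τ_Q = {{}, {[14]}, {[13=17], [14]}, {[13=17], [14], [16]}, {[13=17], [14], [15], [16]}} (5 elements).


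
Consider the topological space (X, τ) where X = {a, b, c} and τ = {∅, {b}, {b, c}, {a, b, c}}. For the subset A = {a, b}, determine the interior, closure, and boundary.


int(A) = {b}, cl(A) = {a, b, c}, ∂A = {a, c}.

Closed sets in (X, τ) are complements of opens:
  closed(X, τ) = {∅, {a}, {a, c}, {a, b, c}}.
int(A) = ⋃ {U ∈ τ : U ⊆ A}. Opens contained in A: ∅, {b}.
Taking the union of these: int(A) = {b}.
cl(A) = ⋂ {C closed : A ⊆ C}. Closed sets containing A: {a, b, c}.
Intersecting these: cl(A) = {a, b, c}.
∂A = cl(A) ∖ int(A) = {a, b, c} ∖ {b} = {a, c}.


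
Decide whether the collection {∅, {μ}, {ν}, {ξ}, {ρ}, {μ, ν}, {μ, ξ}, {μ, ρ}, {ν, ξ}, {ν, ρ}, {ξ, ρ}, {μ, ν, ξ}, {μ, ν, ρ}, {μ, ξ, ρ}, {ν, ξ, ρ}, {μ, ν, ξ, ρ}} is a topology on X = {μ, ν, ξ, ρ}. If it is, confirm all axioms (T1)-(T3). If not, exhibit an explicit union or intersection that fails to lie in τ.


τ IS a topology on X.

Axiom (T1): ∅ ∈ τ? Yes; X ∈ τ? Yes.
Axiom (T2/T3): check pairwise unions and intersections of members of τ.
All pairwise intersections and unions checked — each lies in τ. Therefore τ satisfies (T1), (T2), (T3): it IS a topology on X.


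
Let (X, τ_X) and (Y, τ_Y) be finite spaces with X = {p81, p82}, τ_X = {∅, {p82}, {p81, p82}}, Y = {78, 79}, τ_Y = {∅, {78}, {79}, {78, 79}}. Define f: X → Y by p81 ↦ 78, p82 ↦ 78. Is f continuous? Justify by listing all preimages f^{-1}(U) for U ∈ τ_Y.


f IS continuous.

Compute f^{-1}(U) for each U ∈ τ_Y:
  U = ∅: f^{-1}(U) = ∅ ∈ τ_X ✓.
  U = {78}: f^{-1}(U) = {p81, p82} ∈ τ_X ✓.
  U = {79}: f^{-1}(U) = ∅ ∈ τ_X ✓.
  U = {78, 79}: f^{-1}(U) = {p81, p82} ∈ τ_X ✓.
Every preimage lies in τ_X, so f IS continuous.


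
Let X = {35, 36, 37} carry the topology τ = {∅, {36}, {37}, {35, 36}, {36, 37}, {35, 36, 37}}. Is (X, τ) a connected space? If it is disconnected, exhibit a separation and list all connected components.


(X, τ) is disconnected; components = [{37}, {35, 36}].

Find clopen sets (U ∈ τ with X ∖ U ∈ τ):
  U = ∅, X ∖ U = {35, 36, 37} — both open, so U is clopen.
  U = {37}, X ∖ U = {35, 36} — both open, so U is clopen.
  U = {35, 36}, X ∖ U = {37} — both open, so U is clopen.
  U = {35, 36, 37}, X ∖ U = ∅ — both open, so U is clopen.
Nontrivial clopen(s) exist: e.g. {37}. So (X, τ) is disconnected.
Compute connected components by grouping points that agree on all clopens:
  component: {37}
  component: {35, 36}


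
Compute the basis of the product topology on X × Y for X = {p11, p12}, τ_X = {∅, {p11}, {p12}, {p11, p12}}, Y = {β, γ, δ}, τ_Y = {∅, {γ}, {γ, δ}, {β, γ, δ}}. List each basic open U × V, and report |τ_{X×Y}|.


Basis B = {∅ × ∅, {p11} × {γ}, {p12} × {γ}, {p11} × {γ, δ}, {p11, p12} × {γ}, {p12} × {γ, δ}, {p11} × {β, γ, δ}, {p12} × {β, γ, δ}, {p11, p12} × {γ, δ}, {p11, p12} × {β, γ, δ}}; |τ_{X×Y}| = 16.

Enumerate products U × V with U ∈ τ_X, V ∈ τ_Y (deduplicated):
  ∅ × ∅ = {} (∅)
  {p11} × {γ} = {(p11,γ)}
  {p12} × {γ} = {(p12,γ)}
  {p11} × {γ, δ} = {(p11,γ), (p11,δ)}
  {p11, p12} × {γ} = {(p11,γ), (p12,γ)}
  {p12} × {γ, δ} = {(p12,γ), (p12,δ)}
  {p11} × {β, γ, δ} = {(p11,β), (p11,γ), (p11,δ)}
  {p12} × {β, γ, δ} = {(p12,β), (p12,γ), (p12,δ)}
  {p11, p12} × {γ, δ} = {(p11,γ), (p11,δ), (p12,γ), (p12,δ)}
  {p11, p12} × {β, γ, δ} = {(p11,β), (p11,γ), (p11,δ), (p12,β), (p12,γ), (p12,δ)}
These 10 distinct sets form the basis B.
Close under arbitrary unions to get τ_{X×Y}; counting gives |τ_{X×Y}| = 16.


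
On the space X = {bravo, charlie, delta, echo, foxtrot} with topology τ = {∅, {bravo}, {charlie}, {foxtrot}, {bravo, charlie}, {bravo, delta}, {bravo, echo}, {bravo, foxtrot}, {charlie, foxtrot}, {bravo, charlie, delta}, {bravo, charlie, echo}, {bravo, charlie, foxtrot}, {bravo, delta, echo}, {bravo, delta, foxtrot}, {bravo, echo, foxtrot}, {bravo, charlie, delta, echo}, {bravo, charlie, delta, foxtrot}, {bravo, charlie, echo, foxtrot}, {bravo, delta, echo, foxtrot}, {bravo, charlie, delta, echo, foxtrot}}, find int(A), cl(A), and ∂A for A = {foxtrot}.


int(A) = {foxtrot}, cl(A) = {foxtrot}, ∂A = ∅.

Closed sets in (X, τ) are complements of opens:
  closed(X, τ) = {∅, {charlie}, {delta}, {echo}, {foxtrot}, {charlie, delta}, {charlie, echo}, {charlie, foxtrot}, {delta, echo}, {delta, foxtrot}, {echo, foxtrot}, {bravo, delta, echo}, {charlie, delta, echo}, {charlie, delta, foxtrot}, {charlie, echo, foxtrot}, {delta, echo, foxtrot}, {bravo, charlie, delta, echo}, {bravo, delta, echo, foxtrot}, {charlie, delta, echo, foxtrot}, {bravo, charlie, delta, echo, foxtrot}}.
int(A) = ⋃ {U ∈ τ : U ⊆ A}. Opens contained in A: ∅, {foxtrot}.
Taking the union of these: int(A) = {foxtrot}.
cl(A) = ⋂ {C closed : A ⊆ C}. Closed sets containing A: {foxtrot}, {charlie, foxtrot}, {delta, foxtrot}, {echo, foxtrot}, {charlie, delta, foxtrot}, {charlie, echo, foxtrot}, {delta, echo, foxtrot}, {bravo, delta, echo, foxtrot}, {charlie, delta, echo, foxtrot}, {bravo, charlie, delta, echo, foxtrot}.
Intersecting these: cl(A) = {foxtrot}.
∂A = cl(A) ∖ int(A) = {foxtrot} ∖ {foxtrot} = ∅.


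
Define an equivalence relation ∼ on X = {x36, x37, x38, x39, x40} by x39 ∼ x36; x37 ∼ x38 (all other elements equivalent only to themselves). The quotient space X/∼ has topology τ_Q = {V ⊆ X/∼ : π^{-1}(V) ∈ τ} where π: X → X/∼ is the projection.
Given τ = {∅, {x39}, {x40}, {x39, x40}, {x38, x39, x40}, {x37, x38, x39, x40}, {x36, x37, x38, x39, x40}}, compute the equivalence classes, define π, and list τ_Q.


X/∼ = {[x36=x39], [x37=x38], [x40]}; |τ_Q| = 3.

Equivalence classes: [x36=x39], [x37=x38], [x40].
Quotient map π: X → X/∼ sends x36 ↦ [x36=x39], x37 ↦ [x37=x38], x38 ↦ [x37=x38], x39 ↦ [x36=x39], x40 ↦ [x40].
For each subset V ⊆ X/∼, compute π^{-1}(V) ⊆ X and check whether π^{-1}(V) ∈ τ. V is open in τ_Q iff π^{-1}(V) ∈ τ.
  V = {}: π^{-1}(V) = ∅ ∈ τ ✓.
  V = {[x36=x39]}: π^{-1}(V) = {x36, x39} ∉ τ ✗.
  V = {[x37=x38]}: π^{-1}(V) = {x37, x38} ∉ τ ✗.
  V = {[x36=x39], [x37=x38]}: π^{-1}(V) = {x36, x37, x38, x39} ∉ τ ✗.
  V = {[x40]}: π^{-1}(V) = {x40} ∈ τ ✓.
  V = {[x36=x39], [x40]}: π^{-1}(V) = {x36, x39, x40} ∉ τ ✗.
  V = {[x37=x38], [x40]}: π^{-1}(V) = {x37, x38, x40} ∉ τ ✗.
  V = {[x36=x39], [x37=x38], [x40]}: π^{-1}(V) = {x36, x37, x38, x39, x40} ∈ τ ✓.
Open sets in the quotient: τ_Q = {{}, {[x40]}, {[x36=x39], [x37=x38], [x40]}} (3 elements).


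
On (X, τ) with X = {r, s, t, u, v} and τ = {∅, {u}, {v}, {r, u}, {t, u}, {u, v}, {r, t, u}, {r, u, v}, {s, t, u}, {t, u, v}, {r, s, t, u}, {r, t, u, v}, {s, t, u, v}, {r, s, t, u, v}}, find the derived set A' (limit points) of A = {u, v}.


A' = {r, s, t}

For each x ∈ X, list the open sets U ∈ τ with x ∈ U, then check whether U ∩ (A ∖ {x}) ≠ ∅ for every such U.
  x = r: opens ∋ x are {r, u}, {r, t, u}, {r, u, v}, {r, s, t, u}, {r, t, u, v}, {r, s, t, u, v}; each meets A ∖ {r}, so x IS a limit point.
  x = s: opens ∋ x are {s, t, u}, {r, s, t, u}, {s, t, u, v}, {r, s, t, u, v}; each meets A ∖ {s}, so x IS a limit point.
  x = t: opens ∋ x are {t, u}, {r, t, u}, {s, t, u}, {t, u, v}, {r, s, t, u}, {r, t, u, v}, {s, t, u, v}, {r, s, t, u, v}; each meets A ∖ {t}, so x IS a limit point.
  x = u: open {u} ∋ x has {u} ∩ (A ∖ {u}) = ∅, so x is NOT a limit point.
  x = v: open {v} ∋ x has {v} ∩ (A ∖ {v}) = ∅, so x is NOT a limit point.
Collecting: A' = {r, s, t}.


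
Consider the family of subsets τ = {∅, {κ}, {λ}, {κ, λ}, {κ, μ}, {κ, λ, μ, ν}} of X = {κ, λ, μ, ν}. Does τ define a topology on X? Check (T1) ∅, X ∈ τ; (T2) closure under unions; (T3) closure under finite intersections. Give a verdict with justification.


τ is NOT a topology on X.

Axiom (T1): ∅ ∈ τ? Yes; X ∈ τ? Yes.
Axiom (T2/T3): check pairwise unions and intersections of members of τ.
Counterexample for (T2): {λ} ∪ {κ, μ} = {κ, λ, μ} ∉ τ. Therefore τ is NOT a topology.


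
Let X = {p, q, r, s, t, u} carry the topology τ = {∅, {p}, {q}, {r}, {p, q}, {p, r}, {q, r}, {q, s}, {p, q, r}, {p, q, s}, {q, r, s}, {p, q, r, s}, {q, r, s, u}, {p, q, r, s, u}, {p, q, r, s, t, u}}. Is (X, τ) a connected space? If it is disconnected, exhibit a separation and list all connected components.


(X, τ) is connected.

Find clopen sets (U ∈ τ with X ∖ U ∈ τ):
  U = ∅, X ∖ U = {p, q, r, s, t, u} — both open, so U is clopen.
  U = {p, q, r, s, t, u}, X ∖ U = ∅ — both open, so U is clopen.
Only trivial clopens (∅ and X) exist, so (X, τ) is connected.
Compute connected components by grouping points that agree on all clopens:
  component: {p, q, r, s, t, u}


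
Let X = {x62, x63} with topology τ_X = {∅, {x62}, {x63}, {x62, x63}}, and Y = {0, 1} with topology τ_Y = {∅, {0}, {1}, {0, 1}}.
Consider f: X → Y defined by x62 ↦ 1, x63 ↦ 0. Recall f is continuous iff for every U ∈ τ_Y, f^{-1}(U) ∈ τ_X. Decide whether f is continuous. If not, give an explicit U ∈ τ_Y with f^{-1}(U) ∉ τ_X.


f IS continuous.

Compute f^{-1}(U) for each U ∈ τ_Y:
  U = ∅: f^{-1}(U) = ∅ ∈ τ_X ✓.
  U = {0}: f^{-1}(U) = {x63} ∈ τ_X ✓.
  U = {1}: f^{-1}(U) = {x62} ∈ τ_X ✓.
  U = {0, 1}: f^{-1}(U) = {x62, x63} ∈ τ_X ✓.
Every preimage lies in τ_X, so f IS continuous.


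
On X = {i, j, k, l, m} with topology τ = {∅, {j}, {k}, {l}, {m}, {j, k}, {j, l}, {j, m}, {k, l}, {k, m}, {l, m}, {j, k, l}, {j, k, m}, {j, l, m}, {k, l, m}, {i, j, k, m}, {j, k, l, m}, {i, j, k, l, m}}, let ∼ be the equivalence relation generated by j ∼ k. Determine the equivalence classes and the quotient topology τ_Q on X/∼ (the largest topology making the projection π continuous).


X/∼ = {[i], [j=k], [l], [m]}; |τ_Q| = 10.

Equivalence classes: [i], [j=k], [l], [m].
Quotient map π: X → X/∼ sends i ↦ [i], j ↦ [j=k], k ↦ [j=k], l ↦ [l], m ↦ [m].
For each subset V ⊆ X/∼, compute π^{-1}(V) ⊆ X and check whether π^{-1}(V) ∈ τ. V is open in τ_Q iff π^{-1}(V) ∈ τ.
  V = {}: π^{-1}(V) = ∅ ∈ τ ✓.
  V = {[i]}: π^{-1}(V) = {i} ∉ τ ✗.
  V = {[j=k]}: π^{-1}(V) = {j, k} ∈ τ ✓.
  V = {[i], [j=k]}: π^{-1}(V) = {i, j, k} ∉ τ ✗.
  V = {[l]}: π^{-1}(V) = {l} ∈ τ ✓.
  V = {[i], [l]}: π^{-1}(V) = {i, l} ∉ τ ✗.
  V = {[j=k], [l]}: π^{-1}(V) = {j, k, l} ∈ τ ✓.
  V = {[i], [j=k], [l]}: π^{-1}(V) = {i, j, k, l} ∉ τ ✗.
  V = {[m]}: π^{-1}(V) = {m} ∈ τ ✓.
  V = {[i], [m]}: π^{-1}(V) = {i, m} ∉ τ ✗.
  V = {[j=k], [m]}: π^{-1}(V) = {j, k, m} ∈ τ ✓.
  V = {[i], [j=k], [m]}: π^{-1}(V) = {i, j, k, m} ∈ τ ✓.
  V = {[l], [m]}: π^{-1}(V) = {l, m} ∈ τ ✓.
  V = {[i], [l], [m]}: π^{-1}(V) = {i, l, m} ∉ τ ✗.
  V = {[j=k], [l], [m]}: π^{-1}(V) = {j, k, l, m} ∈ τ ✓.
  V = {[i], [j=k], [l], [m]}: π^{-1}(V) = {i, j, k, l, m} ∈ τ ✓.
Open sets in the quotient: τ_Q = {{}, {[j=k]}, {[l]}, {[j=k], [l]}, {[m]}, {[j=k], [m]}, {[i], [j=k], [m]}, {[l], [m]}, {[j=k], [l], [m]}, {[i], [j=k], [l], [m]}} (10 elements).


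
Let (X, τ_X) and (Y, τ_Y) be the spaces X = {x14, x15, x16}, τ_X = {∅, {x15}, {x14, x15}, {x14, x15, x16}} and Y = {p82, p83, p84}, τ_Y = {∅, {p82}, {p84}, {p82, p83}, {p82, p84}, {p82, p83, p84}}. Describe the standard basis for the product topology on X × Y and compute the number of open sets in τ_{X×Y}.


Basis B = {∅ × ∅, {x15} × {p82}, {x15} × {p84}, {x14, x15} × {p82}, {x14, x15} × {p84}, {x15} × {p82, p83}, {x15} × {p82, p84}, {x14, x15, x16} × {p82}, {x14, x15, x16} × {p84}, {x15} × {p82, p83, p84}, {x14, x15} × {p82, p83}, {x14, x15} × {p82, p84}, {x14, x15} × {p82, p83, p84}, {x14, x15, x16} × {p82, p83}, {x14, x15, x16} × {p82, p84}, {x14, x15, x16} × {p82, p83, p84}}; |τ_{X×Y}| = 40.

Enumerate products U × V with U ∈ τ_X, V ∈ τ_Y (deduplicated):
  ∅ × ∅ = {} (∅)
  {x15} × {p82} = {(x15,p82)}
  {x15} × {p84} = {(x15,p84)}
  {x14, x15} × {p82} = {(x14,p82), (x15,p82)}
  {x14, x15} × {p84} = {(x14,p84), (x15,p84)}
  {x15} × {p82, p83} = {(x15,p82), (x15,p83)}
  {x15} × {p82, p84} = {(x15,p82), (x15,p84)}
  {x14, x15, x16} × {p82} = {(x14,p82), (x15,p82), (x16,p82)}
  {x14, x15, x16} × {p84} = {(x14,p84), (x15,p84), (x16,p84)}
  {x15} × {p82, p83, p84} = {(x15,p82), (x15,p83), (x15,p84)}
  {x14, x15} × {p82, p83} = {(x14,p82), (x14,p83), (x15,p82), (x15,p83)}
  {x14, x15} × {p82, p84} = {(x14,p82), (x14,p84), (x15,p82), (x15,p84)}
  {x14, x15} × {p82, p83, p84} = {(x14,p82), (x14,p83), (x14,p84), (x15,p82), (x15,p83), (x15,p84)}
  {x14, x15, x16} × {p82, p83} = {(x14,p82), (x14,p83), (x15,p82), (x15,p83), (x16,p82), (x16,p83)}
  {x14, x15, x16} × {p82, p84} = {(x14,p82), (x14,p84), (x15,p82), (x15,p84), (x16,p82), (x16,p84)}
  {x14, x15, x16} × {p82, p83, p84} = {(x14,p82), (x14,p83), (x14,p84), (x15,p82), (x15,p83), (x15,p84), (x16,p82), (x16,p83), (x16,p84)}
These 16 distinct sets form the basis B.
Close under arbitrary unions to get τ_{X×Y}; counting gives |τ_{X×Y}| = 40.


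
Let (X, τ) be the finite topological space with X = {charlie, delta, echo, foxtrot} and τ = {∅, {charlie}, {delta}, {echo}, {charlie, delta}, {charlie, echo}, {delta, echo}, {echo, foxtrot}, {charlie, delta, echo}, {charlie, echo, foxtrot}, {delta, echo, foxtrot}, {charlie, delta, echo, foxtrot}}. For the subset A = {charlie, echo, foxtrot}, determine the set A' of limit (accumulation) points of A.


A' = {foxtrot}

For each x ∈ X, list the open sets U ∈ τ with x ∈ U, then check whether U ∩ (A ∖ {x}) ≠ ∅ for every such U.
  x = charlie: open {charlie} ∋ x has {charlie} ∩ (A ∖ {charlie}) = ∅, so x is NOT a limit point.
  x = delta: open {delta} ∋ x has {delta} ∩ (A ∖ {delta}) = ∅, so x is NOT a limit point.
  x = echo: open {echo} ∋ x has {echo} ∩ (A ∖ {echo}) = ∅, so x is NOT a limit point.
  x = foxtrot: opens ∋ x are {echo, foxtrot}, {charlie, echo, foxtrot}, {delta, echo, foxtrot}, {charlie, delta, echo, foxtrot}; each meets A ∖ {foxtrot}, so x IS a limit point.
Collecting: A' = {foxtrot}.


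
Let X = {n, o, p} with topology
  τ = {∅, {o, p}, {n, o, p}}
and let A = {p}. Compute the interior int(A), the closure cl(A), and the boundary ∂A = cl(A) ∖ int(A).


int(A) = ∅, cl(A) = {n, o, p}, ∂A = {n, o, p}.

Closed sets in (X, τ) are complements of opens:
  closed(X, τ) = {∅, {n}, {n, o, p}}.
int(A) = ⋃ {U ∈ τ : U ⊆ A}. Opens contained in A: ∅.
Taking the union of these: int(A) = ∅.
cl(A) = ⋂ {C closed : A ⊆ C}. Closed sets containing A: {n, o, p}.
Intersecting these: cl(A) = {n, o, p}.
∂A = cl(A) ∖ int(A) = {n, o, p} ∖ ∅ = {n, o, p}.


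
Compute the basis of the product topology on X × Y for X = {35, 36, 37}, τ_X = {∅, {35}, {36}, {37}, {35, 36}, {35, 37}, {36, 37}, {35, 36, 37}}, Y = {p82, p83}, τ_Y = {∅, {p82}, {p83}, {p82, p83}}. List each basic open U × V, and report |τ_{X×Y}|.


Basis B = {∅ × ∅, {35} × {p82}, {35} × {p83}, {36} × {p82}, {36} × {p83}, {37} × {p82}, {37} × {p83}, {35} × {p82, p83}, {35, 36} × {p82}, {35, 37} × {p82}, {35, 36} × {p83}, {35, 37} × {p83}, {36} × {p82, p83}, {36, 37} × {p82}, {36, 37} × {p83}, {37} × {p82, p83}, {35, 36, 37} × {p82}, {35, 36, 37} × {p83}, {35, 36} × {p82, p83}, {35, 37} × {p82, p83}, {36, 37} × {p82, p83}, {35, 36, 37} × {p82, p83}}; |τ_{X×Y}| = 64.

Enumerate products U × V with U ∈ τ_X, V ∈ τ_Y (deduplicated):
  ∅ × ∅ = {} (∅)
  {35} × {p82} = {(35,p82)}
  {35} × {p83} = {(35,p83)}
  {36} × {p82} = {(36,p82)}
  {36} × {p83} = {(36,p83)}
  {37} × {p82} = {(37,p82)}
  {37} × {p83} = {(37,p83)}
  {35} × {p82, p83} = {(35,p82), (35,p83)}
  {35, 36} × {p82} = {(35,p82), (36,p82)}
  {35, 37} × {p82} = {(35,p82), (37,p82)}
  {35, 36} × {p83} = {(35,p83), (36,p83)}
  {35, 37} × {p83} = {(35,p83), (37,p83)}
  {36} × {p82, p83} = {(36,p82), (36,p83)}
  {36, 37} × {p82} = {(36,p82), (37,p82)}
  {36, 37} × {p83} = {(36,p83), (37,p83)}
  {37} × {p82, p83} = {(37,p82), (37,p83)}
  {35, 36, 37} × {p82} = {(35,p82), (36,p82), (37,p82)}
  {35, 36, 37} × {p83} = {(35,p83), (36,p83), (37,p83)}
  {35, 36} × {p82, p83} = {(35,p82), (35,p83), (36,p82), (36,p83)}
  {35, 37} × {p82, p83} = {(35,p82), (35,p83), (37,p82), (37,p83)}
  {36, 37} × {p82, p83} = {(36,p82), (36,p83), (37,p82), (37,p83)}
  {35, 36, 37} × {p82, p83} = {(35,p82), (35,p83), (36,p82), (36,p83), (37,p82), (37,p83)}
These 22 distinct sets form the basis B.
Close under arbitrary unions to get τ_{X×Y}; counting gives |τ_{X×Y}| = 64.


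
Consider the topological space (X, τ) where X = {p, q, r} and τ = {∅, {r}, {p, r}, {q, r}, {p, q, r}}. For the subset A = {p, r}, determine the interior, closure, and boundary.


int(A) = {p, r}, cl(A) = {p, q, r}, ∂A = {q}.

Closed sets in (X, τ) are complements of opens:
  closed(X, τ) = {∅, {p}, {q}, {p, q}, {p, q, r}}.
int(A) = ⋃ {U ∈ τ : U ⊆ A}. Opens contained in A: ∅, {r}, {p, r}.
Taking the union of these: int(A) = {p, r}.
cl(A) = ⋂ {C closed : A ⊆ C}. Closed sets containing A: {p, q, r}.
Intersecting these: cl(A) = {p, q, r}.
∂A = cl(A) ∖ int(A) = {p, q, r} ∖ {p, r} = {q}.


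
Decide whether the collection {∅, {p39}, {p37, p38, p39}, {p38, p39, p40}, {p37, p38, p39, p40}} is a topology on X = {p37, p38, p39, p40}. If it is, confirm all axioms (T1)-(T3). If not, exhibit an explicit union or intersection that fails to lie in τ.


τ is NOT a topology on X.

Axiom (T1): ∅ ∈ τ? Yes; X ∈ τ? Yes.
Axiom (T2/T3): check pairwise unions and intersections of members of τ.
Counterexample for (T3): {p37, p38, p39} ∩ {p38, p39, p40} = {p38, p39} ∉ τ. Therefore τ is NOT a topology.


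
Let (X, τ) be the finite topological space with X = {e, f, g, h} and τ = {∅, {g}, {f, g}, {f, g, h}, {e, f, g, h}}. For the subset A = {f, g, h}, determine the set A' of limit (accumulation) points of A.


A' = {e, f, h}

For each x ∈ X, list the open sets U ∈ τ with x ∈ U, then check whether U ∩ (A ∖ {x}) ≠ ∅ for every such U.
  x = e: opens ∋ x are {e, f, g, h}; each meets A ∖ {e}, so x IS a limit point.
  x = f: opens ∋ x are {f, g}, {f, g, h}, {e, f, g, h}; each meets A ∖ {f}, so x IS a limit point.
  x = g: open {g} ∋ x has {g} ∩ (A ∖ {g}) = ∅, so x is NOT a limit point.
  x = h: opens ∋ x are {f, g, h}, {e, f, g, h}; each meets A ∖ {h}, so x IS a limit point.
Collecting: A' = {e, f, h}.


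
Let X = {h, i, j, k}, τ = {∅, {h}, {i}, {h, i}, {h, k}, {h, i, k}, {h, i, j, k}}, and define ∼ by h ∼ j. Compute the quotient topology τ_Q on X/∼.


X/∼ = {[h=j], [i], [k]}; |τ_Q| = 3.

Equivalence classes: [h=j], [i], [k].
Quotient map π: X → X/∼ sends h ↦ [h=j], i ↦ [i], j ↦ [h=j], k ↦ [k].
For each subset V ⊆ X/∼, compute π^{-1}(V) ⊆ X and check whether π^{-1}(V) ∈ τ. V is open in τ_Q iff π^{-1}(V) ∈ τ.
  V = {}: π^{-1}(V) = ∅ ∈ τ ✓.
  V = {[h=j]}: π^{-1}(V) = {h, j} ∉ τ ✗.
  V = {[i]}: π^{-1}(V) = {i} ∈ τ ✓.
  V = {[h=j], [i]}: π^{-1}(V) = {h, i, j} ∉ τ ✗.
  V = {[k]}: π^{-1}(V) = {k} ∉ τ ✗.
  V = {[h=j], [k]}: π^{-1}(V) = {h, j, k} ∉ τ ✗.
  V = {[i], [k]}: π^{-1}(V) = {i, k} ∉ τ ✗.
  V = {[h=j], [i], [k]}: π^{-1}(V) = {h, i, j, k} ∈ τ ✓.
Open sets in the quotient: τ_Q = {{}, {[i]}, {[h=j], [i], [k]}} (3 elements).


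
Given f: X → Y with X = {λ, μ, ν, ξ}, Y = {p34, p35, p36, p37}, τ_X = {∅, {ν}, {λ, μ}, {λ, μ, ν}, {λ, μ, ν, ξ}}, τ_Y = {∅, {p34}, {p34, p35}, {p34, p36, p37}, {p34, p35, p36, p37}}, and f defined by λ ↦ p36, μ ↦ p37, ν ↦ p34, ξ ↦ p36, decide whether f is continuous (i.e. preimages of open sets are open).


f IS continuous.

Compute f^{-1}(U) for each U ∈ τ_Y:
  U = ∅: f^{-1}(U) = ∅ ∈ τ_X ✓.
  U = {p34}: f^{-1}(U) = {ν} ∈ τ_X ✓.
  U = {p34, p35}: f^{-1}(U) = {ν} ∈ τ_X ✓.
  U = {p34, p36, p37}: f^{-1}(U) = {λ, μ, ν, ξ} ∈ τ_X ✓.
  U = {p34, p35, p36, p37}: f^{-1}(U) = {λ, μ, ν, ξ} ∈ τ_X ✓.
Every preimage lies in τ_X, so f IS continuous.


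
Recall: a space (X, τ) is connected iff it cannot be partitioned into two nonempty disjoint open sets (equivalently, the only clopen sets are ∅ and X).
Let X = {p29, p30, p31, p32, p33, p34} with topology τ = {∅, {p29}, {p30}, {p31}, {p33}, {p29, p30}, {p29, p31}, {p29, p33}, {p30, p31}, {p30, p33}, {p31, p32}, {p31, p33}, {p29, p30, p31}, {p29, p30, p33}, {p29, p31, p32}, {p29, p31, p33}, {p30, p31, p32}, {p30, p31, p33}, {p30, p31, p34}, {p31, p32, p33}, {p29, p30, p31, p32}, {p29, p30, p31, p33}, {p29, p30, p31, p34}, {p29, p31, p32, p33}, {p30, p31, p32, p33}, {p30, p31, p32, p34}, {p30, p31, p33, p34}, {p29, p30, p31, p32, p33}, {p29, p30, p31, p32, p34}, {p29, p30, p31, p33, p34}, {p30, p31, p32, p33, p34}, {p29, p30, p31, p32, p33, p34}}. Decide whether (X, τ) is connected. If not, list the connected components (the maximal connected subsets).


(X, τ) is disconnected; components = [{p29}, {p33}, {p30, p31, p32, p34}].

Find clopen sets (U ∈ τ with X ∖ U ∈ τ):
  U = ∅, X ∖ U = {p29, p30, p31, p32, p33, p34} — both open, so U is clopen.
  U = {p29}, X ∖ U = {p30, p31, p32, p33, p34} — both open, so U is clopen.
  U = {p33}, X ∖ U = {p29, p30, p31, p32, p34} — both open, so U is clopen.
  U = {p29, p33}, X ∖ U = {p30, p31, p32, p34} — both open, so U is clopen.
  U = {p30, p31, p32, p34}, X ∖ U = {p29, p33} — both open, so U is clopen.
  U = {p29, p30, p31, p32, p34}, X ∖ U = {p33} — both open, so U is clopen.
  U = {p30, p31, p32, p33, p34}, X ∖ U = {p29} — both open, so U is clopen.
  U = {p29, p30, p31, p32, p33, p34}, X ∖ U = ∅ — both open, so U is clopen.
Nontrivial clopen(s) exist: e.g. {p33}. So (X, τ) is disconnected.
Compute connected components by grouping points that agree on all clopens:
  component: {p29}
  component: {p33}
  component: {p30, p31, p32, p34}


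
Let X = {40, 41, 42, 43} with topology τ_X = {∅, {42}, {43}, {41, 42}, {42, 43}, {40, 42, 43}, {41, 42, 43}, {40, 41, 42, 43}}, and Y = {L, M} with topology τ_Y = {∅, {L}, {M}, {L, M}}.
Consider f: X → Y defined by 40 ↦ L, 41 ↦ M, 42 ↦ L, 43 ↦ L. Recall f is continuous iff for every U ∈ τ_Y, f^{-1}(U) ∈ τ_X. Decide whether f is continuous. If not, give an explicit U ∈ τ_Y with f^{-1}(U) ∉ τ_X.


f is NOT continuous.

Compute f^{-1}(U) for each U ∈ τ_Y:
  U = ∅: f^{-1}(U) = ∅ ∈ τ_X ✓.
  U = {L}: f^{-1}(U) = {40, 42, 43} ∈ τ_X ✓.
  U = {M}: f^{-1}(U) = {41} ∉ τ_X ✗.
  U = {L, M}: f^{-1}(U) = {40, 41, 42, 43} ∈ τ_X ✓.
Found U = {M} with f^{-1}(U) = {41} not in τ_X. Therefore f is NOT continuous.


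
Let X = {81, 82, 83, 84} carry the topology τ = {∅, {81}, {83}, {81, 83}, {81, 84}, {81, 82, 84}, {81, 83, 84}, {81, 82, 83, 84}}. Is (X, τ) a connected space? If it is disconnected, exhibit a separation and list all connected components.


(X, τ) is disconnected; components = [{83}, {81, 82, 84}].

Find clopen sets (U ∈ τ with X ∖ U ∈ τ):
  U = ∅, X ∖ U = {81, 82, 83, 84} — both open, so U is clopen.
  U = {83}, X ∖ U = {81, 82, 84} — both open, so U is clopen.
  U = {81, 82, 84}, X ∖ U = {83} — both open, so U is clopen.
  U = {81, 82, 83, 84}, X ∖ U = ∅ — both open, so U is clopen.
Nontrivial clopen(s) exist: e.g. {83}. So (X, τ) is disconnected.
Compute connected components by grouping points that agree on all clopens:
  component: {83}
  component: {81, 82, 84}


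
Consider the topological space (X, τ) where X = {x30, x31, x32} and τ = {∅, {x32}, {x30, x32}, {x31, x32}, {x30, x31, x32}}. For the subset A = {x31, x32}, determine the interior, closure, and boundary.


int(A) = {x31, x32}, cl(A) = {x30, x31, x32}, ∂A = {x30}.

Closed sets in (X, τ) are complements of opens:
  closed(X, τ) = {∅, {x30}, {x31}, {x30, x31}, {x30, x31, x32}}.
int(A) = ⋃ {U ∈ τ : U ⊆ A}. Opens contained in A: ∅, {x32}, {x31, x32}.
Taking the union of these: int(A) = {x31, x32}.
cl(A) = ⋂ {C closed : A ⊆ C}. Closed sets containing A: {x30, x31, x32}.
Intersecting these: cl(A) = {x30, x31, x32}.
∂A = cl(A) ∖ int(A) = {x30, x31, x32} ∖ {x31, x32} = {x30}.


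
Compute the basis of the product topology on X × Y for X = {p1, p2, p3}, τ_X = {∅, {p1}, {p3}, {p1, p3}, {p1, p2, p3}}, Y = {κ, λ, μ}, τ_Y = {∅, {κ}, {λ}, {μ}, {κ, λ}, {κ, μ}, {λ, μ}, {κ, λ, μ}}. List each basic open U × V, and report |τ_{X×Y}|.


Basis B = {∅ × ∅, {p1} × {κ}, {p1} × {λ}, {p1} × {μ}, {p3} × {κ}, {p3} × {λ}, {p3} × {μ}, {p1} × {κ, λ}, {p1} × {κ, μ}, {p1, p3} × {κ}, {p1} × {λ, μ}, {p1, p3} × {λ}, {p1, p3} × {μ}, {p3} × {κ, λ}, {p3} × {κ, μ}, {p3} × {λ, μ}, {p1} × {κ, λ, μ}, {p1, p2, p3} × {κ}, {p1, p2, p3} × {λ}, {p1, p2, p3} × {μ}, {p3} × {κ, λ, μ}, {p1, p3} × {κ, λ}, {p1, p3} × {κ, μ}, {p1, p3} × {λ, μ}, {p1, p3} × {κ, λ, μ}, {p1, p2, p3} × {κ, λ}, {p1, p2, p3} × {κ, μ}, {p1, p2, p3} × {λ, μ}, {p1, p2, p3} × {κ, λ, μ}}; |τ_{X×Y}| = 125.

Enumerate products U × V with U ∈ τ_X, V ∈ τ_Y (deduplicated):
  ∅ × ∅ = {} (∅)
  {p1} × {κ} = {(p1,κ)}
  {p1} × {λ} = {(p1,λ)}
  {p1} × {μ} = {(p1,μ)}
  {p3} × {κ} = {(p3,κ)}
  {p3} × {λ} = {(p3,λ)}
  {p3} × {μ} = {(p3,μ)}
  {p1} × {κ, λ} = {(p1,κ), (p1,λ)}
  {p1} × {κ, μ} = {(p1,κ), (p1,μ)}
  {p1, p3} × {κ} = {(p1,κ), (p3,κ)}
  {p1} × {λ, μ} = {(p1,λ), (p1,μ)}
  {p1, p3} × {λ} = {(p1,λ), (p3,λ)}
  {p1, p3} × {μ} = {(p1,μ), (p3,μ)}
  {p3} × {κ, λ} = {(p3,κ), (p3,λ)}
  {p3} × {κ, μ} = {(p3,κ), (p3,μ)}
  {p3} × {λ, μ} = {(p3,λ), (p3,μ)}
  {p1} × {κ, λ, μ} = {(p1,κ), (p1,λ), (p1,μ)}
  {p1, p2, p3} × {κ} = {(p1,κ), (p2,κ), (p3,κ)}
  {p1, p2, p3} × {λ} = {(p1,λ), (p2,λ), (p3,λ)}
  {p1, p2, p3} × {μ} = {(p1,μ), (p2,μ), (p3,μ)}
  {p3} × {κ, λ, μ} = {(p3,κ), (p3,λ), (p3,μ)}
  {p1, p3} × {κ, λ} = {(p1,κ), (p1,λ), (p3,κ), (p3,λ)}
  {p1, p3} × {κ, μ} = {(p1,κ), (p1,μ), (p3,κ), (p3,μ)}
  {p1, p3} × {λ, μ} = {(p1,λ), (p1,μ), (p3,λ), (p3,μ)}
  {p1, p3} × {κ, λ, μ} = {(p1,κ), (p1,λ), (p1,μ), (p3,κ), (p3,λ), (p3,μ)}
  {p1, p2, p3} × {κ, λ} = {(p1,κ), (p1,λ), (p2,κ), (p2,λ), (p3,κ), (p3,λ)}
  {p1, p2, p3} × {κ, μ} = {(p1,κ), (p1,μ), (p2,κ), (p2,μ), (p3,κ), (p3,μ)}
  {p1, p2, p3} × {λ, μ} = {(p1,λ), (p1,μ), (p2,λ), (p2,μ), (p3,λ), (p3,μ)}
  {p1, p2, p3} × {κ, λ, μ} = {(p1,κ), (p1,λ), (p1,μ), (p2,κ), (p2,λ), (p2,μ), (p3,κ), (p3,λ), (p3,μ)}
These 29 distinct sets form the basis B.
Close under arbitrary unions to get τ_{X×Y}; counting gives |τ_{X×Y}| = 125.


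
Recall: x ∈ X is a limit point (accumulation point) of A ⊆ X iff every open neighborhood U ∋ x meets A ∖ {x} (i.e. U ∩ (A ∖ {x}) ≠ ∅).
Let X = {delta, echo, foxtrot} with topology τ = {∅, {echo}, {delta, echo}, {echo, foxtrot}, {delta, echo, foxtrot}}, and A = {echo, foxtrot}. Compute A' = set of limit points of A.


A' = {delta, foxtrot}

For each x ∈ X, list the open sets U ∈ τ with x ∈ U, then check whether U ∩ (A ∖ {x}) ≠ ∅ for every such U.
  x = delta: opens ∋ x are {delta, echo}, {delta, echo, foxtrot}; each meets A ∖ {delta}, so x IS a limit point.
  x = echo: open {echo} ∋ x has {echo} ∩ (A ∖ {echo}) = ∅, so x is NOT a limit point.
  x = foxtrot: opens ∋ x are {echo, foxtrot}, {delta, echo, foxtrot}; each meets A ∖ {foxtrot}, so x IS a limit point.
Collecting: A' = {delta, foxtrot}.


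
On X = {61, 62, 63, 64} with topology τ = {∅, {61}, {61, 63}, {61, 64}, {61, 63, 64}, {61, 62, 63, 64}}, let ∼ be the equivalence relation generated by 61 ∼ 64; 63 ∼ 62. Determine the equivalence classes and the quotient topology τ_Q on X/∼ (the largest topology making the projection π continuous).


X/∼ = {[61=64], [62=63]}; |τ_Q| = 3.

Equivalence classes: [61=64], [62=63].
Quotient map π: X → X/∼ sends 61 ↦ [61=64], 62 ↦ [62=63], 63 ↦ [62=63], 64 ↦ [61=64].
For each subset V ⊆ X/∼, compute π^{-1}(V) ⊆ X and check whether π^{-1}(V) ∈ τ. V is open in τ_Q iff π^{-1}(V) ∈ τ.
  V = {}: π^{-1}(V) = ∅ ∈ τ ✓.
  V = {[61=64]}: π^{-1}(V) = {61, 64} ∈ τ ✓.
  V = {[62=63]}: π^{-1}(V) = {62, 63} ∉ τ ✗.
  V = {[61=64], [62=63]}: π^{-1}(V) = {61, 62, 63, 64} ∈ τ ✓.
Open sets in the quotient: τ_Q = {{}, {[61=64]}, {[61=64], [62=63]}} (3 elements).


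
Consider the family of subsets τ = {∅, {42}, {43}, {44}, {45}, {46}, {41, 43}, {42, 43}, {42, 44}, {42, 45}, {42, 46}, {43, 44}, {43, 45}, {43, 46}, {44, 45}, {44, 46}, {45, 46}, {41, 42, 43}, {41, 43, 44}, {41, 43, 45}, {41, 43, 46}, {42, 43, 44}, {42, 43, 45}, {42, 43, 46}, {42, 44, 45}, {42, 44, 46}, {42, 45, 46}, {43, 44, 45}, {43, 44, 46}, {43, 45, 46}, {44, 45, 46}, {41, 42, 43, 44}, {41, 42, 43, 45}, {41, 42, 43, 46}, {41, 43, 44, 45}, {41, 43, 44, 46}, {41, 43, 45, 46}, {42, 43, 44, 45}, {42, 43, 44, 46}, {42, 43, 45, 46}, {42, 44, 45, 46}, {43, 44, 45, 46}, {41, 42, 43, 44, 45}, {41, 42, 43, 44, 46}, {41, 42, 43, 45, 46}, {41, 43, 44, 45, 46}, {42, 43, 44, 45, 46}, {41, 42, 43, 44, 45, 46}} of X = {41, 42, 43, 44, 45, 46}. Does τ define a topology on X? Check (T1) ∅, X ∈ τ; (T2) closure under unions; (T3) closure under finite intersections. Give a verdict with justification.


τ IS a topology on X.

Axiom (T1): ∅ ∈ τ? Yes; X ∈ τ? Yes.
Axiom (T2/T3): check pairwise unions and intersections of members of τ.
All pairwise intersections and unions checked — each lies in τ. Therefore τ satisfies (T1), (T2), (T3): it IS a topology on X.


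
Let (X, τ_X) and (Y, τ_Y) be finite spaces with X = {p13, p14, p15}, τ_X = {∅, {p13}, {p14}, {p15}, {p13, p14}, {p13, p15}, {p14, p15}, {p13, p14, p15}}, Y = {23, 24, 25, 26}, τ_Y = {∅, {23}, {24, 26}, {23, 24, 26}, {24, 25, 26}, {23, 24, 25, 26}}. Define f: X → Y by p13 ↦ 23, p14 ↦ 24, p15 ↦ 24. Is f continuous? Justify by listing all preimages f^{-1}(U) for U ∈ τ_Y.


f IS continuous.

Compute f^{-1}(U) for each U ∈ τ_Y:
  U = ∅: f^{-1}(U) = ∅ ∈ τ_X ✓.
  U = {23}: f^{-1}(U) = {p13} ∈ τ_X ✓.
  U = {24, 26}: f^{-1}(U) = {p14, p15} ∈ τ_X ✓.
  U = {23, 24, 26}: f^{-1}(U) = {p13, p14, p15} ∈ τ_X ✓.
  U = {24, 25, 26}: f^{-1}(U) = {p14, p15} ∈ τ_X ✓.
  U = {23, 24, 25, 26}: f^{-1}(U) = {p13, p14, p15} ∈ τ_X ✓.
Every preimage lies in τ_X, so f IS continuous.


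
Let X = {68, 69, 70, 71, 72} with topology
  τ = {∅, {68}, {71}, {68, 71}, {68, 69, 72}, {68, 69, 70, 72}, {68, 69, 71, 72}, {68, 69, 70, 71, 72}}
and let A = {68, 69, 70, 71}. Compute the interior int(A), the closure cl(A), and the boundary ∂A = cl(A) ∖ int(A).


int(A) = {68, 71}, cl(A) = {68, 69, 70, 71, 72}, ∂A = {69, 70, 72}.

Closed sets in (X, τ) are complements of opens:
  closed(X, τ) = {∅, {70}, {71}, {70, 71}, {69, 70, 72}, {68, 69, 70, 72}, {69, 70, 71, 72}, {68, 69, 70, 71, 72}}.
int(A) = ⋃ {U ∈ τ : U ⊆ A}. Opens contained in A: ∅, {68}, {71}, {68, 71}.
Taking the union of these: int(A) = {68, 71}.
cl(A) = ⋂ {C closed : A ⊆ C}. Closed sets containing A: {68, 69, 70, 71, 72}.
Intersecting these: cl(A) = {68, 69, 70, 71, 72}.
∂A = cl(A) ∖ int(A) = {68, 69, 70, 71, 72} ∖ {68, 71} = {69, 70, 72}.
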